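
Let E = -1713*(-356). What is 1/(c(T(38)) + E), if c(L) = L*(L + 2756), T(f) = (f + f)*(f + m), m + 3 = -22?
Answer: 1/4308900 ≈ 2.3208e-7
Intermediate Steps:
m = -25 (m = -3 - 22 = -25)
E = 609828
T(f) = 2*f*(-25 + f) (T(f) = (f + f)*(f - 25) = (2*f)*(-25 + f) = 2*f*(-25 + f))
c(L) = L*(2756 + L)
1/(c(T(38)) + E) = 1/((2*38*(-25 + 38))*(2756 + 2*38*(-25 + 38)) + 609828) = 1/((2*38*13)*(2756 + 2*38*13) + 609828) = 1/(988*(2756 + 988) + 609828) = 1/(988*3744 + 609828) = 1/(3699072 + 609828) = 1/4308900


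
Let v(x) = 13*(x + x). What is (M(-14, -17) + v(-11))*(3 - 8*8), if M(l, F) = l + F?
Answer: 19337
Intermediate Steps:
M(l, F) = F + l
v(x) = 26*x (v(x) = 13*(2*x) = 26*x)
(M(-14, -17) + v(-11))*(3 - 8*8) = ((-17 - 14) + 26*(-11))*(3 - 8*8) = (-31 - 286)*(3 - 64) = -317*(-61) = 19337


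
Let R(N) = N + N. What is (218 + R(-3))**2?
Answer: 44944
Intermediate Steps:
R(N) = 2*N
(218 + R(-3))**2 = (218 + 2*(-3))**2 = (218 - 6)**2 = 212**2 = 44944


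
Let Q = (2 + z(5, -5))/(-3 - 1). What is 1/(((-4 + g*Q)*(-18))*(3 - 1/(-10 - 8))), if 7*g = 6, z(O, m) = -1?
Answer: 14/3245 ≈ 0.0043143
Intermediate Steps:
g = 6/7 (g = (1/7)*6 = 6/7 ≈ 0.85714)
Q = -1/4 (Q = (2 - 1)/(-3 - 1) = 1/(-4) = 1*(-1/4) = -1/4 ≈ -0.25000)
1/(((-4 + g*Q)*(-18))*(3 - 1/(-10 - 8))) = 1/(((-4 + (6/7)*(-1/4))*(-18))*(3 - 1/(-10 - 8))) = 1/(((-4 - 3/14)*(-18))*(3 - 1/(-18))) = 1/((-59/14*(-18))*(3 - 1*(-1/18))) = 1/(531*(3 + 1/18)/7) = 1/((531/7)*(55/18)) = 1/(3245/14) = 14/3245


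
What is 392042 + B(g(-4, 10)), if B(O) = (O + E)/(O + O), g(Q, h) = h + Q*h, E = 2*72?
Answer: 3920401/10 ≈ 3.9204e+5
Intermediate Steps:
E = 144
B(O) = (144 + O)/(2*O) (B(O) = (O + 144)/(O + O) = (144 + O)/((2*O)) = (144 + O)*(1/(2*O)) = (144 + O)/(2*O))
392042 + B(g(-4, 10)) = 392042 + (144 + 10*(1 - 4))/(2*((10*(1 - 4)))) = 392042 + (144 + 10*(-3))/(2*((10*(-3)))) = 392042 + (½)*(144 - 30)/(-30) = 392042 + (½)*(-1/30)*114 = 392042 - 19/10 = 3920401/10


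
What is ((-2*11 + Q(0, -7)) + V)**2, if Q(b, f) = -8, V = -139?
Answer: 28561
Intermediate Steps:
((-2*11 + Q(0, -7)) + V)**2 = ((-2*11 - 8) - 139)**2 = ((-22 - 8) - 139)**2 = (-30 - 139)**2 = (-169)**2 = 28561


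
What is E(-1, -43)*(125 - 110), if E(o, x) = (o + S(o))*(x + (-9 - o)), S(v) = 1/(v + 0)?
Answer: 1530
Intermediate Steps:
S(v) = 1/v
E(o, x) = (o + 1/o)*(-9 + x - o) (E(o, x) = (o + 1/o)*(x + (-9 - o)) = (o + 1/o)*(-9 + x - o))
E(-1, -43)*(125 - 110) = ((-9 - 43 - (-1 - 1*(-1)**2 - 9*(-1) - 1*(-43)))/(-1))*(125 - 110) = -(-9 - 43 - (-1 - 1*1 + 9 + 43))*15 = -(-9 - 43 - (-1 - 1 + 9 + 43))*15 = -(-9 - 43 - 1*50)*15 = -(-9 - 43 - 50)*15 = -1*(-102)*15 = 102*15 = 1530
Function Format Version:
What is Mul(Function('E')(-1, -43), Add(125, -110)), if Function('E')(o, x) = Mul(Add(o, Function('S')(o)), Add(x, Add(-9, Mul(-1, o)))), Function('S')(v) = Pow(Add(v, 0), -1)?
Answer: 1530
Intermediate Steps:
Function('S')(v) = Pow(v, -1)
Function('E')(o, x) = Mul(Add(o, Pow(o, -1)), Add(-9, x, Mul(-1, o))) (Function('E')(o, x) = Mul(Add(o, Pow(o, -1)), Add(x, Add(-9, Mul(-1, o)))) = Mul(Add(o, Pow(o, -1)), Add(-9, x, Mul(-1, o))))
Mul(Function('E')(-1, -43), Add(125, -110)) = Mul(Mul(Pow(-1, -1), Add(-9, -43, Mul(-1, Add(-1, Mul(-1, Pow(-1, 2)), Mul(-9, -1), Mul(-1, -43))))), Add(125, -110)) = Mul(Mul(-1, Add(-9, -43, Mul(-1, Add(-1, Mul(-1, 1), 9, 43)))), 15) = Mul(Mul(-1, Add(-9, -43, Mul(-1, Add(-1, -1, 9, 43)))), 15) = Mul(Mul(-1, Add(-9, -43, Mul(-1, 50))), 15) = Mul(Mul(-1, Add(-9, -43, -50)), 15) = Mul(Mul(-1, -102), 15) = Mul(102, 15) = 1530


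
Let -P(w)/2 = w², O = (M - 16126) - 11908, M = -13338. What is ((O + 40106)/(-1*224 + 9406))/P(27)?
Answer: 211/2231226 ≈ 9.4567e-5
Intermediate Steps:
O = -41372 (O = (-13338 - 16126) - 11908 = -29464 - 11908 = -41372)
P(w) = -2*w²
((O + 40106)/(-1*224 + 9406))/P(27) = ((-41372 + 40106)/(-1*224 + 9406))/((-2*27²)) = (-1266/(-224 + 9406))/((-2*729)) = -1266/9182/(-1458) = -1266*1/9182*(-1/1458) = -633/4591*(-1/1458) = 211/2231226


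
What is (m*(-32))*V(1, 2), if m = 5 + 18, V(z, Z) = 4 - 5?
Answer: 736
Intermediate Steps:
V(z, Z) = -1
m = 23
(m*(-32))*V(1, 2) = (23*(-32))*(-1) = -736*(-1) = 736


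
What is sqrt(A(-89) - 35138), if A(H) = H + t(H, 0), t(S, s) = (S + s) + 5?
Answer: I*sqrt(35311) ≈ 187.91*I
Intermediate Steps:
t(S, s) = 5 + S + s
A(H) = 5 + 2*H (A(H) = H + (5 + H + 0) = H + (5 + H) = 5 + 2*H)
sqrt(A(-89) - 35138) = sqrt((5 + 2*(-89)) - 35138) = sqrt((5 - 178) - 35138) = sqrt(-173 - 35138) = sqrt(-35311) = I*sqrt(35311)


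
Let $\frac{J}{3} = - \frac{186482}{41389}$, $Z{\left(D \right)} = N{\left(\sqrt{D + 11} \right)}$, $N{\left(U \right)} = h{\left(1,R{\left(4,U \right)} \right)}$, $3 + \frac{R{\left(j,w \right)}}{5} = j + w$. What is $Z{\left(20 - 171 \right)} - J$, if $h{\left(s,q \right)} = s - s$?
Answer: $\frac{559446}{41389} \approx 13.517$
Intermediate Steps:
$R{\left(j,w \right)} = -15 + 5 j + 5 w$ ($R{\left(j,w \right)} = -15 + 5 \left(j + w\right) = -15 + \left(5 j + 5 w\right) = -15 + 5 j + 5 w$)
$h{\left(s,q \right)} = 0$
$N{\left(U \right)} = 0$
$Z{\left(D \right)} = 0$
$J = - \frac{559446}{41389}$ ($J = 3 \left(- \frac{186482}{41389}\right) = - \frac{559446}{41389} \approx -13.517$)
$Z{\left(20 - 171 \right)} - J = 0 - - \frac{559446}{41389} = 0 + \frac{559446}{41389} = \frac{559446}{41389}$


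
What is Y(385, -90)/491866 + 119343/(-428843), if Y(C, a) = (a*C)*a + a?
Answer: 639303767796/105466645519 ≈ 6.0617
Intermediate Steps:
Y(C, a) = a + C*a² (Y(C, a) = (C*a)*a + a = C*a² + a = a + C*a²)
Y(385, -90)/491866 + 119343/(-428843) = -90*(1 + 385*(-90))/491866 + 119343/(-428843) = -90*(1 - 34650)*(1/491866) + 119343*(-1/428843) = -90*(-34649)*(1/491866) - 119343/428843 = 3118410*(1/491866) - 119343/428843 = 1559205/245933 - 119343/428843 = 639303767796/105466645519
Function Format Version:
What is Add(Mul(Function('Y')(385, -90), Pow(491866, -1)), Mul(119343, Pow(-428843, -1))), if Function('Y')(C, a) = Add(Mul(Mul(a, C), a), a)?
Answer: Rational(639303767796, 105466645519) ≈ 6.0617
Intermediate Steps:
Function('Y')(C, a) = Add(a, Mul(C, Pow(a, 2))) (Function('Y')(C, a) = Add(Mul(Mul(C, a), a), a) = Add(Mul(C, Pow(a, 2)), a) = Add(a, Mul(C, Pow(a, 2))))
Add(Mul(Function('Y')(385, -90), Pow(491866, -1)), Mul(119343, Pow(-428843, -1))) = Add(Mul(Mul(-90, Add(1, Mul(385, -90))), Pow(491866, -1)), Mul(119343, Pow(-428843, -1))) = Add(Mul(Mul(-90, Add(1, -34650)), Rational(1, 491866)), Mul(119343, Rational(-1, 428843))) = Add(Mul(Mul(-90, -34649), Rational(1, 491866)), Rational(-119343, 428843)) = Add(Mul(3118410, Rational(1, 491866)), Rational(-119343, 428843)) = Add(Rational(1559205, 245933), Rational(-119343, 428843)) = Rational(639303767796, 105466645519)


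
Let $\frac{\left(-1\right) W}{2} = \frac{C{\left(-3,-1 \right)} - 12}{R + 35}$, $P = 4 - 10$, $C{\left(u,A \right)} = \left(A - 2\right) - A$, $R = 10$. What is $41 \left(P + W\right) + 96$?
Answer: $- \frac{5602}{45} \approx -124.49$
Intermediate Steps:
$C{\left(u,A \right)} = -2$ ($C{\left(u,A \right)} = \left(-2 + A\right) - A = -2$)
$P = -6$ ($P = 4 - 10 = -6$)
$W = \frac{28}{45}$ ($W = - 2 \frac{-2 - 12}{10 + 35} = - 2 \left(- \frac{14}{45}\right) = - 2 \left(\left(-14\right) \frac{1}{45}\right) = \left(-2\right) \left(- \frac{14}{45}\right) = \frac{28}{45} \approx 0.62222$)
$41 \left(P + W\right) + 96 = 41 \left(-6 + \frac{28}{45}\right) + 96 = 41 \left(- \frac{242}{45}\right) + 96 = - \frac{9922}{45} + 96 = - \frac{5602}{45}$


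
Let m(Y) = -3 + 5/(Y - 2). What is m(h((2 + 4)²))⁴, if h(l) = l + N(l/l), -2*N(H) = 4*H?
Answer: 68574961/1048576 ≈ 65.398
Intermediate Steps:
N(H) = -2*H
h(l) = -2 + l (h(l) = l - 2*l/l = l - 2*1 = l - 2 = -2 + l)
m(Y) = -3 + 5/(-2 + Y)
m(h((2 + 4)²))⁴ = ((11 - 3*(-2 + (2 + 4)²))/(-2 + (-2 + (2 + 4)²)))⁴ = ((11 - 3*(-2 + 6²))/(-2 + (-2 + 6²)))⁴ = ((11 - 3*(-2 + 36))/(-2 + (-2 + 36)))⁴ = ((11 - 3*34)/(-2 + 34))⁴ = ((11 - 102)/32)⁴ = ((1/32)*(-91))⁴ = (-91/32)⁴ = 68574961/1048576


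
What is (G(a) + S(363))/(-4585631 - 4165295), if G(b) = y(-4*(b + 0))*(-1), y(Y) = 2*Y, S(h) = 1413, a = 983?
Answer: -9277/8750926 ≈ -0.0010601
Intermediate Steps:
G(b) = 8*b (G(b) = (2*(-4*(b + 0)))*(-1) = (2*(-4*b))*(-1) = -8*b*(-1) = 8*b)
(G(a) + S(363))/(-4585631 - 4165295) = (8*983 + 1413)/(-4585631 - 4165295) = (7864 + 1413)/(-8750926) = 9277*(-1/8750926) = -9277/8750926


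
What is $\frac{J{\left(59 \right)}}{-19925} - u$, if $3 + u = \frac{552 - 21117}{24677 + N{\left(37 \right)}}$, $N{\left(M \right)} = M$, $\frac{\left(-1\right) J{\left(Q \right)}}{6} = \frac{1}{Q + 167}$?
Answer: $\frac{23692805813}{6182687650} \approx 3.8321$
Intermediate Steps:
$J{\left(Q \right)} = - \frac{6}{167 + Q}$ ($J{\left(Q \right)} = - \frac{6}{Q + 167} = - \frac{6}{167 + Q}$)
$u = - \frac{10523}{2746}$ ($u = -3 + \frac{552 - 21117}{24677 + 37} = -3 - \frac{20565}{24714} = -3 - \frac{2285}{2746} = - \frac{10523}{2746} \approx -3.8321$)
$\frac{J{\left(59 \right)}}{-19925} - u = \frac{\left(-6\right) \frac{1}{167 + 59}}{-19925} - - \frac{10523}{2746} = - \frac{6}{226} \left(- \frac{1}{19925}\right) + \frac{10523}{2746} = \left(-6\right) \frac{1}{226} \left(- \frac{1}{19925}\right) + \frac{10523}{2746} = \left(- \frac{3}{113}\right) \left(- \frac{1}{19925}\right) + \frac{10523}{2746} = \frac{3}{2251525} + \frac{10523}{2746} = \frac{23692805813}{6182687650}$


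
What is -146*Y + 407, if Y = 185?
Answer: -26603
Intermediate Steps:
-146*Y + 407 = -146*185 + 407 = -27010 + 407 = -26603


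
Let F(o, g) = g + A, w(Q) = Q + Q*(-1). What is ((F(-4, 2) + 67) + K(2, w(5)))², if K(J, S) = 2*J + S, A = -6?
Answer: 4489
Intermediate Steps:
w(Q) = 0 (w(Q) = Q - Q = 0)
F(o, g) = -6 + g (F(o, g) = g - 6 = -6 + g)
K(J, S) = S + 2*J
((F(-4, 2) + 67) + K(2, w(5)))² = (((-6 + 2) + 67) + (0 + 2*2))² = ((-4 + 67) + (0 + 4))² = (63 + 4)² = 67² = 4489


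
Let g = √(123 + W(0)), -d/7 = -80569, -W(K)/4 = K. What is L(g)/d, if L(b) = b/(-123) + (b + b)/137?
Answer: 109*√123/9503677533 ≈ 1.2720e-7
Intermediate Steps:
W(K) = -4*K
d = 563983 (d = -7*(-80569) = 563983)
g = √123 (g = √(123 - 4*0) = √(123 + 0) = √123 ≈ 11.091)
L(b) = 109*b/16851 (L(b) = b*(-1/123) + (2*b)*(1/137) = -b/123 + 2*b/137 = 109*b/16851)
L(g)/d = (109*√123/16851)/563983 = (109*√123/16851)*(1/563983) = 109*√123/9503677533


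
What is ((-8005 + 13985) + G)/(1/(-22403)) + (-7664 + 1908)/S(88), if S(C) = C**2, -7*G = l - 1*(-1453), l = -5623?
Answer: -1996422744313/13552 ≈ -1.4732e+8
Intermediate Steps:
G = 4170/7 (G = -(-5623 - 1*(-1453))/7 = -(-5623 + 1453)/7 = -1/7*(-4170) = 4170/7 ≈ 595.71)
((-8005 + 13985) + G)/(1/(-22403)) + (-7664 + 1908)/S(88) = ((-8005 + 13985) + 4170/7)/(1/(-22403)) + (-7664 + 1908)/(88**2) = (5980 + 4170/7)/(-1/22403) - 5756/7744 = (46030/7)*(-22403) - 5756*1/7744 = -1031210090/7 - 1439/1936 = -1996422744313/13552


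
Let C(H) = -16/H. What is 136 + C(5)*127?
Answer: -1352/5 ≈ -270.40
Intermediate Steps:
136 + C(5)*127 = 136 - 16/5*127 = 136 - 2032/5 = -1352/5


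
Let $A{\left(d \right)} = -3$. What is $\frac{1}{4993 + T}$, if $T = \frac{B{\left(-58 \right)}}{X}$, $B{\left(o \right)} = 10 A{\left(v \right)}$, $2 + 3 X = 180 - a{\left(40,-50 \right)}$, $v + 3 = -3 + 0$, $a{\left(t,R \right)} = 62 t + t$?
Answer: $\frac{1171}{5846848} \approx 0.00020028$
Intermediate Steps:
$a{\left(t,R \right)} = 63 t$
$v = -6$ ($v = -3 + \left(-3 + 0\right) = -3 - 3 = -6$)
$X = - \frac{2342}{3}$ ($X = - \frac{2}{3} + \frac{180 - 63 \cdot 40}{3} = - \frac{2}{3} + \frac{180 - 2520}{3} = - \frac{2}{3} + \frac{1}{3} \left(-2340\right) = - \frac{2}{3} - 780 = - \frac{2342}{3} \approx -780.67$)
$B{\left(o \right)} = -30$ ($B{\left(o \right)} = 10 \left(-3\right) = -30$)
$T = \frac{45}{1171}$ ($T = - \frac{30}{- \frac{2342}{3}} = \left(-30\right) \left(- \frac{3}{2342}\right) = \frac{45}{1171} \approx 0.038429$)
$\frac{1}{4993 + T} = \frac{1}{4993 + \frac{45}{1171}} = \frac{1}{\frac{5846848}{1171}} = \frac{1171}{5846848}$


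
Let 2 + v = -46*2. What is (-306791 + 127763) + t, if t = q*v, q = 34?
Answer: -182224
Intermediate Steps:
v = -94 (v = -2 - 46*2 = -2 - 92 = -94)
t = -3196 (t = 34*(-94) = -3196)
(-306791 + 127763) + t = (-306791 + 127763) - 3196 = -179028 - 3196 = -182224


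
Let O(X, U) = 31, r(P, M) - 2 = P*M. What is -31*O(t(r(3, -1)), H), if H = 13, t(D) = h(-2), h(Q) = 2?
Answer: -961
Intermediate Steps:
r(P, M) = 2 + M*P (r(P, M) = 2 + P*M = 2 + M*P)
t(D) = 2
-31*O(t(r(3, -1)), H) = -31*31 = -961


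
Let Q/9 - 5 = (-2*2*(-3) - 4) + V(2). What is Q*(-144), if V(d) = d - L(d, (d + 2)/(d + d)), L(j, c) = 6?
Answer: -11664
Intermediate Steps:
V(d) = -6 + d (V(d) = d - 1*6 = d - 6 = -6 + d)
Q = 81 (Q = 45 + 9*((-2*2*(-3) - 4) + (-6 + 2)) = 45 + 9*((-4*(-3) - 4) - 4) = 45 + 9*((12 - 4) - 4) = 45 + 9*(8 - 4) = 45 + 9*4 = 45 + 36 = 81)
Q*(-144) = 81*(-144) = -11664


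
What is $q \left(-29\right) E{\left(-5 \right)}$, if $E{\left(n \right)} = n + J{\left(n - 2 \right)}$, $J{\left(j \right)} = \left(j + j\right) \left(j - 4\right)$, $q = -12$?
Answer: $51852$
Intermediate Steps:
$J{\left(j \right)} = 2 j \left(-4 + j\right)$
$E{\left(n \right)} = n + 2 \left(-6 + n\right) \left(-2 + n\right)$ ($E{\left(n \right)} = n + 2 \left(n - 2\right) \left(-4 + \left(n - 2\right)\right) = n + 2 \left(-2 + n\right) \left(-4 + \left(-2 + n\right)\right) = n + 2 \left(-2 + n\right) \left(-6 + n\right) = n + 2 \left(-6 + n\right) \left(-2 + n\right)$)
$q \left(-29\right) E{\left(-5 \right)} = \left(-12\right) \left(-29\right) \left(-5 + 2 \left(-6 - 5\right) \left(-2 - 5\right)\right) = 348 \left(-5 + 2 \left(-11\right) \left(-7\right)\right) = 348 \left(-5 + 154\right) = 348 \cdot 149 = 51852$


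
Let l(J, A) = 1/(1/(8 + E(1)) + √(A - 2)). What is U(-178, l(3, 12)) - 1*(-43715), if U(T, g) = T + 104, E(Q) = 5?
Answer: 43641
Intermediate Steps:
l(J, A) = 1/(1/13 + √(-2 + A)) (l(J, A) = 1/(1/(8 + 5) + √(A - 2)) = 1/(1/13 + √(-2 + A)))
U(T, g) = 104 + T
U(-178, l(3, 12)) - 1*(-43715) = (104 - 178) - 1*(-43715) = -74 + 43715 = 43641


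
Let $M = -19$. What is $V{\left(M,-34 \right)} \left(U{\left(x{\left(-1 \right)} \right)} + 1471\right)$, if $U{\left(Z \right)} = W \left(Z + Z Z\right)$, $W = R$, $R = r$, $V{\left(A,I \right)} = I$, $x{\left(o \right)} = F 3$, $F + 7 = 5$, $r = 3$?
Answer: $-53074$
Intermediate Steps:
$F = -2$ ($F = -7 + 5 = -2$)
$x{\left(o \right)} = -6$ ($x{\left(o \right)} = \left(-2\right) 3 = -6$)
$R = 3$
$W = 3$
$U{\left(Z \right)} = 3 Z + 3 Z^{2}$ ($U{\left(Z \right)} = 3 \left(Z + Z Z\right) = 3 \left(Z + Z^{2}\right) = 3 Z + 3 Z^{2}$)
$V{\left(M,-34 \right)} \left(U{\left(x{\left(-1 \right)} \right)} + 1471\right) = - 34 \left(3 \left(-6\right) \left(1 - 6\right) + 1471\right) = - 34 \left(3 \left(-6\right) \left(-5\right) + 1471\right) = - 34 \left(90 + 1471\right) = \left(-34\right) 1561 = -53074$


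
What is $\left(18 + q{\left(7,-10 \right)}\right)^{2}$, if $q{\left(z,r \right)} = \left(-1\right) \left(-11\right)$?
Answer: $841$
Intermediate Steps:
$q{\left(z,r \right)} = 11$
$\left(18 + q{\left(7,-10 \right)}\right)^{2} = \left(18 + 11\right)^{2} = 29^{2} = 841$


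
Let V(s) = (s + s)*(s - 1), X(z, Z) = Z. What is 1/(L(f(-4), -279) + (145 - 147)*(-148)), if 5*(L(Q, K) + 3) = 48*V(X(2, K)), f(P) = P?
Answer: 1/1500197 ≈ 6.6658e-7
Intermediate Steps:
V(s) = 2*s*(-1 + s) (V(s) = (2*s)*(-1 + s) = 2*s*(-1 + s))
L(Q, K) = -3 + 96*K*(-1 + K)/5 (L(Q, K) = -3 + (48*(2*K*(-1 + K)))/5 = -3 + (96*K*(-1 + K))/5 = -3 + 96*K*(-1 + K)/5)
1/(L(f(-4), -279) + (145 - 147)*(-148)) = 1/((-3 + (96/5)*(-279)*(-1 - 279)) + (145 - 147)*(-148)) = 1/((-3 + (96/5)*(-279)*(-280)) - 2*(-148)) = 1/((-3 + 1499904) + 296) = 1/(1499901 + 296) = 1/1500197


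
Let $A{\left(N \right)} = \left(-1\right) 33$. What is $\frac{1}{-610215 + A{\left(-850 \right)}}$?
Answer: $- \frac{1}{610248} \approx -1.6387 \cdot 10^{-6}$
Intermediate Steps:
$A{\left(N \right)} = -33$
$\frac{1}{-610215 + A{\left(-850 \right)}} = \frac{1}{-610215 - 33} = \frac{1}{-610248} = - \frac{1}{610248}$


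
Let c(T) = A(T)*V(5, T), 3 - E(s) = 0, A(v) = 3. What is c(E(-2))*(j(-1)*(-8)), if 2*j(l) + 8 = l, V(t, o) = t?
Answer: 540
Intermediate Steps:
E(s) = 3 (E(s) = 3 - 1*0 = 3 + 0 = 3)
j(l) = -4 + l/2
c(T) = 15 (c(T) = 3*5 = 15)
c(E(-2))*(j(-1)*(-8)) = 15*((-4 + (1/2)*(-1))*(-8)) = 15*((-4 - 1/2)*(-8)) = 15*(-9/2*(-8)) = 15*36 = 540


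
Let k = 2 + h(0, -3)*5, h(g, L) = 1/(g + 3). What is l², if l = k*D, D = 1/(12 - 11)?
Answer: 121/9 ≈ 13.444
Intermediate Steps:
h(g, L) = 1/(3 + g)
D = 1 (D = 1/1 = 1)
k = 11/3 (k = 2 + 5/(3 + 0) = 2 + 5/3 = 11/3 ≈ 3.6667)
l = 11/3 (l = (11/3)*1 = 11/3 ≈ 3.6667)
l² = (11/3)² = 121/9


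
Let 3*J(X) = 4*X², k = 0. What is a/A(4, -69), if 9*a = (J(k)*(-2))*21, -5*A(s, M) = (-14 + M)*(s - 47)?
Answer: 0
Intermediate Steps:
J(X) = 4*X²/3 (J(X) = (4*X²)/3 = 4*X²/3)
A(s, M) = -(-47 + s)*(-14 + M)/5 (A(s, M) = -(-14 + M)*(s - 47)/5 = -(-14 + M)*(-47 + s)/5 = -(-47 + s)*(-14 + M)/5)
a = 0 (a = ((((4/3)*0²)*(-2))*21)/9 = ((((4/3)*0)*(-2))*21)/9 = ((0*(-2))*21)/9 = (0*21)/9 = (⅑)*0 = 0)
a/A(4, -69) = 0/(-658/5 + (14/5)*4 + (47/5)*(-69) - ⅕*(-69)*4) = 0/(-658/5 + 56/5 - 3243/5 + 276/5) = 0/(-3569/5) = 0*(-5/3569) = 0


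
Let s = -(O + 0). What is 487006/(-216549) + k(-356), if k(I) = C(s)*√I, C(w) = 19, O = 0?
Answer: -487006/216549 + 38*I*√89 ≈ -2.2489 + 358.49*I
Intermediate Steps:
s = 0 (s = -(0 + 0) = -1*0 = 0)
k(I) = 19*√I
487006/(-216549) + k(-356) = 487006/(-216549) + 19*√(-356) = 487006*(-1/216549) + 19*(2*I*√89) = -487006/216549 + 38*I*√89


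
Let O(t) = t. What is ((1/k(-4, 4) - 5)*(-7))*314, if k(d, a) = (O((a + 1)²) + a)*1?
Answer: 316512/29 ≈ 10914.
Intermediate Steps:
k(d, a) = a + (1 + a)² (k(d, a) = ((a + 1)² + a)*1 = ((1 + a)² + a)*1 = (a + (1 + a)²)*1 = a + (1 + a)²)
((1/k(-4, 4) - 5)*(-7))*314 = ((1/(4 + (1 + 4)²) - 5)*(-7))*314 = ((1/(4 + 5²) - 5)*(-7))*314 = ((1/(4 + 25) - 5)*(-7))*314 = ((1/29 - 5)*(-7))*314 = -144/29*(-7)*314 = (1008/29)*314 = 316512/29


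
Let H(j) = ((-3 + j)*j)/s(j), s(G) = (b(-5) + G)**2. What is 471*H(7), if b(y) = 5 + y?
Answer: 1884/7 ≈ 269.14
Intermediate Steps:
s(G) = G**2 (s(G) = ((5 - 5) + G)**2 = (0 + G)**2 = G**2)
H(j) = (-3 + j)/j (H(j) = ((-3 + j)*j)/(j**2) = (j*(-3 + j))/j**2 = (-3 + j)/j)
471*H(7) = 471*((-3 + 7)/7) = 471*((1/7)*4) = 471*(4/7) = 1884/7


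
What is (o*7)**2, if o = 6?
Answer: 1764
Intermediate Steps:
(o*7)**2 = (6*7)**2 = 42**2 = 1764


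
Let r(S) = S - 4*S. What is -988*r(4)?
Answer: 11856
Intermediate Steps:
r(S) = -3*S (r(S) = S - 4*S = -3*S)
-988*r(4) = -(-2964)*4 = -988*(-12) = 11856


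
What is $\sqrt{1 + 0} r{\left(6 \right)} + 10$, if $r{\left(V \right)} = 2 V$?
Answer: $22$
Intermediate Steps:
$\sqrt{1 + 0} r{\left(6 \right)} + 10 = \sqrt{1 + 0} \cdot 2 \cdot 6 + 10 = \sqrt{1} \cdot 12 + 10 = 1 \cdot 12 + 10 = 12 + 10 = 22$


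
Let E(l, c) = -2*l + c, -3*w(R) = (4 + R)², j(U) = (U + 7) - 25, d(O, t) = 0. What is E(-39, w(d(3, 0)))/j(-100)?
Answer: -109/177 ≈ -0.61582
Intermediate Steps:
j(U) = -18 + U (j(U) = (7 + U) - 25 = -18 + U)
w(R) = -(4 + R)²/3
E(l, c) = c - 2*l
E(-39, w(d(3, 0)))/j(-100) = (-(4 + 0)²/3 - 2*(-39))/(-18 - 100) = (-⅓*4² + 78)/(-118) = (-⅓*16 + 78)*(-1/118) = (-16/3 + 78)*(-1/118) = (218/3)*(-1/118) = -109/177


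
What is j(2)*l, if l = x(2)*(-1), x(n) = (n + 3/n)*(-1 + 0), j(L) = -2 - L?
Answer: -14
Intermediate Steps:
x(n) = -n - 3/n (x(n) = (n + 3/n)*(-1) = -n - 3/n)
l = 7/2 (l = (-1*2 - 3/2)*(-1) = (-2 - 3*½)*(-1) = (-2 - 3/2)*(-1) = -7/2*(-1) = 7/2 ≈ 3.5000)
j(2)*l = (-2 - 1*2)*(7/2) = (-2 - 2)*(7/2) = -4*7/2 = -14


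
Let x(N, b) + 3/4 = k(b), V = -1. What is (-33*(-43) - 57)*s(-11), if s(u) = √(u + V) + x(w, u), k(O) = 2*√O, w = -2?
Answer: -2043/2 + 2724*I*√3 + 2724*I*√11 ≈ -1021.5 + 13753.0*I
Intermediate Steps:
x(N, b) = -¾ + 2*√b
s(u) = -¾ + √(-1 + u) + 2*√u (s(u) = √(u - 1) + (-¾ + 2*√u) = √(-1 + u) + (-¾ + 2*√u) = -¾ + √(-1 + u) + 2*√u)
(-33*(-43) - 57)*s(-11) = (-33*(-43) - 57)*(-¾ + √(-1 - 11) + 2*√(-11)) = (1419 - 57)*(-¾ + √(-12) + 2*(I*√11)) = 1362*(-¾ + 2*I*√3 + 2*I*√11) = -2043/2 + 2724*I*√3 + 2724*I*√11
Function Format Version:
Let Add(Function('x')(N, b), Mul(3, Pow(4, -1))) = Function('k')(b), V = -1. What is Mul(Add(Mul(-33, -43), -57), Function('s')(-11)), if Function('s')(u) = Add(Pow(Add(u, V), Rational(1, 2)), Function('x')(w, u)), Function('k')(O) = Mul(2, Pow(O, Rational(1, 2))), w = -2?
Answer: Add(Rational(-2043, 2), Mul(2724, I, Pow(3, Rational(1, 2))), Mul(2724, I, Pow(11, Rational(1, 2)))) ≈ Add(-1021.5, Mul(13753., I))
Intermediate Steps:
Function('x')(N, b) = Add(Rational(-3, 4), Mul(2, Pow(b, Rational(1, 2))))
Function('s')(u) = Add(Rational(-3, 4), Pow(Add(-1, u), Rational(1, 2)), Mul(2, Pow(u, Rational(1, 2)))) (Function('s')(u) = Add(Pow(Add(u, -1), Rational(1, 2)), Add(Rational(-3, 4), Mul(2, Pow(u, Rational(1, 2))))) = Add(Pow(Add(-1, u), Rational(1, 2)), Add(Rational(-3, 4), Mul(2, Pow(u, Rational(1, 2))))) = Add(Rational(-3, 4), Pow(Add(-1, u), Rational(1, 2)), Mul(2, Pow(u, Rational(1, 2)))))
Mul(Add(Mul(-33, -43), -57), Function('s')(-11)) = Mul(Add(Mul(-33, -43), -57), Add(Rational(-3, 4), Pow(Add(-1, -11), Rational(1, 2)), Mul(2, Pow(-11, Rational(1, 2))))) = Mul(Add(1419, -57), Add(Rational(-3, 4), Pow(-12, Rational(1, 2)), Mul(2, Mul(I, Pow(11, Rational(1, 2)))))) = Mul(1362, Add(Rational(-3, 4), Mul(2, I, Pow(3, Rational(1, 2))), Mul(2, I, Pow(11, Rational(1, 2))))) = Add(Rational(-2043, 2), Mul(2724, I, Pow(3, Rational(1, 2))), Mul(2724, I, Pow(11, Rational(1, 2))))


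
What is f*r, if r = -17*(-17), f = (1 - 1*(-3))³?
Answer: 18496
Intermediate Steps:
f = 64 (f = (1 + 3)³ = 4³ = 64)
r = 289
f*r = 64*289 = 18496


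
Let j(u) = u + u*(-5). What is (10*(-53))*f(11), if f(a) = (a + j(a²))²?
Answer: -118576370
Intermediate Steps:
j(u) = -4*u (j(u) = u - 5*u = -4*u)
f(a) = (a - 4*a²)²
(10*(-53))*f(11) = (10*(-53))*(11²*(-1 + 4*11)²) = -64130*(-1 + 44)² = -64130*43² = -64130*1849 = -530*223729 = -118576370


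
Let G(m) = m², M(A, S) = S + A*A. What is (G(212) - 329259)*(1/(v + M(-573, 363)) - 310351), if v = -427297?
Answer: 1740130644323228/19721 ≈ 8.8237e+10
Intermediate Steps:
M(A, S) = S + A²
(G(212) - 329259)*(1/(v + M(-573, 363)) - 310351) = (212² - 329259)*(1/(-427297 + (363 + (-573)²)) - 310351) = (44944 - 329259)*(1/(-427297 + (363 + 328329)) - 310351) = -284315*(1/(-427297 + 328692) - 310351) = -284315*(1/(-98605) - 310351) = -284315*(-1/98605 - 310351) = -284315*(-30602160356/98605) = 1740130644323228/19721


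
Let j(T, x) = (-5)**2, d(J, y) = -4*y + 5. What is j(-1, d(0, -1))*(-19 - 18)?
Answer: -925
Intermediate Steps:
d(J, y) = 5 - 4*y
j(T, x) = 25
j(-1, d(0, -1))*(-19 - 18) = 25*(-19 - 18) = 25*(-37) = -925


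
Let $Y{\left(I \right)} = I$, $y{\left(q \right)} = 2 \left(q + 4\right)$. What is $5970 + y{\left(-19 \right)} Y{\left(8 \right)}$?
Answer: $5730$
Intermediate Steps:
$y{\left(q \right)} = 8 + 2 q$ ($y{\left(q \right)} = 2 \left(4 + q\right) = 8 + 2 q$)
$5970 + y{\left(-19 \right)} Y{\left(8 \right)} = 5970 + \left(8 + 2 \left(-19\right)\right) 8 = 5970 + \left(8 - 38\right) 8 = 5970 - 240 = 5730$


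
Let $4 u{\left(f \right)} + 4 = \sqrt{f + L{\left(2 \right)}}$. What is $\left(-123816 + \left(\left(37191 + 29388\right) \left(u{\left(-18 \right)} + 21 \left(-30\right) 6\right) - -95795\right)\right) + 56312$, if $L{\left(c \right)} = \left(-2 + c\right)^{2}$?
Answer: $-251706908 + \frac{199737 i \sqrt{2}}{4} \approx -2.5171 \cdot 10^{8} + 70618.0 i$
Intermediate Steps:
$u{\left(f \right)} = -1 + \frac{\sqrt{f}}{4}$ ($u{\left(f \right)} = -1 + \frac{\sqrt{f + \left(-2 + 2\right)^{2}}}{4} = -1 + \frac{\sqrt{f + 0^{2}}}{4} = -1 + \frac{\sqrt{f + 0}}{4} = -1 + \frac{\sqrt{f}}{4}$)
$\left(-123816 + \left(\left(37191 + 29388\right) \left(u{\left(-18 \right)} + 21 \left(-30\right) 6\right) - -95795\right)\right) + 56312 = \left(-123816 + \left(\left(37191 + 29388\right) \left(\left(-1 + \frac{\sqrt{-18}}{4}\right) + 21 \left(-30\right) 6\right) - -95795\right)\right) + 56312 = \left(-123816 + \left(66579 \left(\left(-1 + \frac{3 i \sqrt{2}}{4}\right) - 3780\right) + 95795\right)\right) + 56312 = \left(-123816 + \left(66579 \left(-3781 + \frac{3 i \sqrt{2}}{4}\right) + 95795\right)\right) + 56312 = \left(-123816 - \left(251639404 - \frac{199737 i \sqrt{2}}{4}\right)\right) + 56312 = \left(-251763220 + \frac{199737 i \sqrt{2}}{4}\right) + 56312 = -251706908 + \frac{199737 i \sqrt{2}}{4}$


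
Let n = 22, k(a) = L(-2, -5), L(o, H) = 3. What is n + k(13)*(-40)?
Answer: -98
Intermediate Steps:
k(a) = 3
n + k(13)*(-40) = 22 + 3*(-40) = 22 - 120 = -98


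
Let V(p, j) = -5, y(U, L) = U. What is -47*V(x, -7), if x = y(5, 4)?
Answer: 235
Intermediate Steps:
x = 5
-47*V(x, -7) = -47*(-5) = 235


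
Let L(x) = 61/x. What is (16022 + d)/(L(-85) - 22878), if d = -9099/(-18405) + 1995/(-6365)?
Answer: -37319745074/53290367473 ≈ -0.70031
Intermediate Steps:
d = 24792/137015 (d = -9099*(-1/18405) + 1995*(-1/6365) = 1011/2045 - 21/67 = 24792/137015 ≈ 0.18094)
(16022 + d)/(L(-85) - 22878) = (16022 + 24792/137015)/(61/(-85) - 22878) = 2195279122/(137015*(61*(-1/85) - 22878)) = 2195279122/(137015*(-61/85 - 22878)) = 2195279122/(137015*(-1944691/85)) = (2195279122/137015)*(-85/1944691) = -37319745074/53290367473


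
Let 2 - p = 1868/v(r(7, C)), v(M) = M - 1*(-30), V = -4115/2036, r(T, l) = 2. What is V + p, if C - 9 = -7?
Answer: -237789/4072 ≈ -58.396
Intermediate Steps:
C = 2 (C = 9 - 7 = 2)
V = -4115/2036 (V = -4115*1/2036 = -4115/2036 ≈ -2.0211)
v(M) = 30 + M (v(M) = M + 30 = 30 + M)
p = -451/8 (p = 2 - 1868/(30 + 2) = 2 - 1868/32 = 2 - 1*467/8 = 2 - 467/8 = -451/8 ≈ -56.375)
V + p = -4115/2036 - 451/8 = -237789/4072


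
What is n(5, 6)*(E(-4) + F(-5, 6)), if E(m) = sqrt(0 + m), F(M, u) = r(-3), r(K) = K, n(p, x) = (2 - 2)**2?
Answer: 0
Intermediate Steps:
n(p, x) = 0 (n(p, x) = 0**2 = 0)
F(M, u) = -3
E(m) = sqrt(m)
n(5, 6)*(E(-4) + F(-5, 6)) = 0*(sqrt(-4) - 3) = 0*(2*I - 3) = 0*(-3 + 2*I) = 0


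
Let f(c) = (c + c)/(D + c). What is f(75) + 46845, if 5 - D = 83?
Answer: 46795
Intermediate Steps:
D = -78 (D = 5 - 1*83 = 5 - 83 = -78)
f(c) = 2*c/(-78 + c) (f(c) = (c + c)/(-78 + c) = (2*c)/(-78 + c) = 2*c/(-78 + c))
f(75) + 46845 = 2*75/(-78 + 75) + 46845 = 2*75/(-3) + 46845 = 2*75*(-⅓) + 46845 = -50 + 46845 = 46795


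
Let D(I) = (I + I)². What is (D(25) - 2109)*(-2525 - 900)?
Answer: -1339175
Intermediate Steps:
D(I) = 4*I² (D(I) = (2*I)² = 4*I²)
(D(25) - 2109)*(-2525 - 900) = (4*25² - 2109)*(-2525 - 900) = (4*625 - 2109)*(-3425) = (2500 - 2109)*(-3425) = 391*(-3425) = -1339175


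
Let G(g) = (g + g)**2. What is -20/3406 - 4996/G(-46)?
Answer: -2148207/3603548 ≈ -0.59614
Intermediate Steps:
G(g) = 4*g**2 (G(g) = (2*g)**2 = 4*g**2)
-20/3406 - 4996/G(-46) = -20/3406 - 4996/(4*(-46)**2) = -20*1/3406 - 4996/(4*2116) = -10/1703 - 4996/8464 = -10/1703 - 4996*1/8464 = -10/1703 - 1249/2116 = -2148207/3603548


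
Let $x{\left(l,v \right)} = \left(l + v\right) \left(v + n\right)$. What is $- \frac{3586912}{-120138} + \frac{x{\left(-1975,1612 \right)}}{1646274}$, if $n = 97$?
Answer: $\frac{971751719207}{32963344302} \approx 29.48$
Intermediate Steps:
$x{\left(l,v \right)} = \left(97 + v\right) \left(l + v\right)$ ($x{\left(l,v \right)} = \left(l + v\right) \left(v + 97\right) = \left(l + v\right) \left(97 + v\right) = \left(97 + v\right) \left(l + v\right)$)
$- \frac{3586912}{-120138} + \frac{x{\left(-1975,1612 \right)}}{1646274} = - \frac{3586912}{-120138} + \frac{1612^{2} + 97 \left(-1975\right) + 97 \cdot 1612 - 3183700}{1646274} = \left(-3586912\right) \left(- \frac{1}{120138}\right) + \left(2598544 - 191575 + 156364 - 3183700\right) \frac{1}{1646274} = \frac{1793456}{60069} - \frac{206789}{548758} = \frac{971751719207}{32963344302}$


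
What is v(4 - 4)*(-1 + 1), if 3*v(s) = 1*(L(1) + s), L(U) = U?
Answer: 0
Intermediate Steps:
v(s) = ⅓ + s/3 (v(s) = (1*(1 + s))/3 = (1 + s)/3 = ⅓ + s/3)
v(4 - 4)*(-1 + 1) = (⅓ + (4 - 4)/3)*(-1 + 1) = (⅓ + (⅓)*0)*0 = (⅓ + 0)*0 = (⅓)*0 = 0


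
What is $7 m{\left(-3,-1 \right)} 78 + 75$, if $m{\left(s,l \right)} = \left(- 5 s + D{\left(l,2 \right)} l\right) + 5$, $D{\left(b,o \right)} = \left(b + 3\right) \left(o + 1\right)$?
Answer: $7719$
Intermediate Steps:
$D{\left(b,o \right)} = \left(1 + o\right) \left(3 + b\right)$ ($D{\left(b,o \right)} = \left(3 + b\right) \left(1 + o\right) = \left(1 + o\right) \left(3 + b\right)$)
$m{\left(s,l \right)} = 5 - 5 s + l \left(9 + 3 l\right)$ ($m{\left(s,l \right)} = \left(- 5 s + \left(3 + l + 3 \cdot 2 + l 2\right) l\right) + 5 = \left(- 5 s + \left(3 + l + 6 + 2 l\right) l\right) + 5 = \left(- 5 s + \left(9 + 3 l\right) l\right) + 5 = \left(- 5 s + l \left(9 + 3 l\right)\right) + 5 = 5 - 5 s + l \left(9 + 3 l\right)$)
$7 m{\left(-3,-1 \right)} 78 + 75 = 7 \left(5 - -15 + 3 \left(-1\right) \left(3 - 1\right)\right) 78 + 75 = 7 \left(5 + 15 + 3 \left(-1\right) 2\right) 78 + 75 = 7 \left(5 + 15 - 6\right) 78 + 75 = 7 \cdot 14 \cdot 78 + 75 = 98 \cdot 78 + 75 = 7644 + 75 = 7719$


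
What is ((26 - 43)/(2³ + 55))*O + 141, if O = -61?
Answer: 9920/63 ≈ 157.46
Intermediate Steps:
((26 - 43)/(2³ + 55))*O + 141 = ((26 - 43)/(2³ + 55))*(-61) + 141 = -17/(8 + 55)*(-61) + 141 = -17/63*(-61) + 141 = 1037/63 + 141 = 9920/63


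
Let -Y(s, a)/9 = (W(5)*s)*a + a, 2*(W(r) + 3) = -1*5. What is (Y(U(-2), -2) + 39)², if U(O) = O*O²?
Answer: 720801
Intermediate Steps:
W(r) = -11/2 (W(r) = -3 + (-1*5)/2 = -3 + (½)*(-5) = -3 - 5/2 = -11/2)
U(O) = O³
Y(s, a) = -9*a + 99*a*s/2 (Y(s, a) = -9*((-11*s/2)*a + a) = -9*(-11*a*s/2 + a) = -9*(a - 11*a*s/2) = -9*a + 99*a*s/2)
(Y(U(-2), -2) + 39)² = ((9/2)*(-2)*(-2 + 11*(-2)³) + 39)² = ((9/2)*(-2)*(-2 + 11*(-8)) + 39)² = ((9/2)*(-2)*(-2 - 88) + 39)² = ((9/2)*(-2)*(-90) + 39)² = (810 + 39)² = 849² = 720801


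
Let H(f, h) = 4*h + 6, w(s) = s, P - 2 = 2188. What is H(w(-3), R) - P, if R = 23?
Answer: -2092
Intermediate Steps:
P = 2190 (P = 2 + 2188 = 2190)
H(f, h) = 6 + 4*h
H(w(-3), R) - P = (6 + 4*23) - 1*2190 = (6 + 92) - 2190 = 98 - 2190 = -2092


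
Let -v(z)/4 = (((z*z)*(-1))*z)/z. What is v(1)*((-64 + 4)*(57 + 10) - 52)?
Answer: -16288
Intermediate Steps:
v(z) = 4*z² (v(z) = -4*((z*z)*(-1))*z/z = -4*(z²*(-1))*z/z = -4*(-z²)*z/z = -4*(-z³)/z = -(-4)*z² = 4*z²)
v(1)*((-64 + 4)*(57 + 10) - 52) = (4*1²)*((-64 + 4)*(57 + 10) - 52) = (4*1)*(-60*67 - 52) = 4*(-4020 - 52) = 4*(-4072) = -16288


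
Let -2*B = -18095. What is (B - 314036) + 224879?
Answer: -160219/2 ≈ -80110.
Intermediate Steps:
B = 18095/2 (B = -½*(-18095) = 18095/2 ≈ 9047.5)
(B - 314036) + 224879 = (18095/2 - 314036) + 224879 = -609977/2 + 224879 = -160219/2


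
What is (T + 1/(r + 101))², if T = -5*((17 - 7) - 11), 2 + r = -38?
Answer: 93636/3721 ≈ 25.164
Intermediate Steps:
r = -40 (r = -2 - 38 = -40)
T = 5 (T = -5*(10 - 11) = -5*(-1) = 5)
(T + 1/(r + 101))² = (5 + 1/(-40 + 101))² = (5 + 1/61)² = (306/61)² = 93636/3721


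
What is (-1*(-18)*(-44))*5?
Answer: -3960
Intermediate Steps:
(-1*(-18)*(-44))*5 = (18*(-44))*5 = -792*5 = -3960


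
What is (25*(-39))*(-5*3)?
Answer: 14625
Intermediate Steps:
(25*(-39))*(-5*3) = -975*(-15) = 14625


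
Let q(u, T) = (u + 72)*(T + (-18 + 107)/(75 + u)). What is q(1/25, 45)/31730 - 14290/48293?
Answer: -392270537429/2053331432600 ≈ -0.19104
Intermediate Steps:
q(u, T) = (72 + u)*(T + 89/(75 + u))
q(1/25, 45)/31730 - 14290/48293 = ((6408 + 89/25 + 5400*45 + 45*(1/25)² + 147*45/25)/(75 + 1/25))/31730 - 14290/48293 = ((6408 + 89*(1/25) + 243000 + 45*(1/25)² + 147*45*(1/25))/(75 + 1/25))*(1/31730) - 14290*1/48293 = ((6408 + 89/25 + 243000 + 45*(1/625) + 1323/5)/(1876/25))*(1/31730) - 14290/48293 = (25*(6408 + 89/25 + 243000 + 9/125 + 1323/5)/1876)*(1/31730) - 14290/48293 = ((25/1876)*(31209529/125))*(1/31730) - 14290/48293 = (31209529/9380)*(1/31730) - 14290/48293 = 31209529/297627400 - 14290/48293 = -392270537429/2053331432600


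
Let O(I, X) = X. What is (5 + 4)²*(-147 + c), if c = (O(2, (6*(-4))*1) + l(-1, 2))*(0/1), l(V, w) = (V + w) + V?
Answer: -11907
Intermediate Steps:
l(V, w) = w + 2*V
c = 0 (c = ((6*(-4))*1 + (2 + 2*(-1)))*(0/1) = (-24*1 + (2 - 2))*(0*1) = (-24 + 0)*0 = -24*0 = 0)
(5 + 4)²*(-147 + c) = (5 + 4)²*(-147 + 0) = 9²*(-147) = 81*(-147) = -11907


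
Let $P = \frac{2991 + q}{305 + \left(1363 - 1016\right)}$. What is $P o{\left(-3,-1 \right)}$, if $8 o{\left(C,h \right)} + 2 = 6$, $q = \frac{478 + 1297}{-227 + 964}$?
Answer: $\frac{1103071}{480524} \approx 2.2956$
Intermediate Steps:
$q = \frac{1775}{737} \approx 2.4084$
$P = \frac{1103071}{240262}$ ($P = \frac{2991 + \frac{1775}{737}}{305 + \left(1363 - 1016\right)} = \frac{2206142}{737 \left(305 + \left(1363 - 1016\right)\right)} = \frac{2206142}{737 \left(305 + 347\right)} = \frac{2206142}{737 \cdot 652} = \frac{2206142}{737} \cdot \frac{1}{652} = \frac{1103071}{240262} \approx 4.5911$)
$o{\left(C,h \right)} = \frac{1}{2}$ ($o{\left(C,h \right)} = - \frac{1}{4} + \frac{1}{8} \cdot 6 = - \frac{1}{4} + \frac{3}{4} = \frac{1}{2}$)
$P o{\left(-3,-1 \right)} = \frac{1103071}{240262} \cdot \frac{1}{2} = \frac{1103071}{480524}$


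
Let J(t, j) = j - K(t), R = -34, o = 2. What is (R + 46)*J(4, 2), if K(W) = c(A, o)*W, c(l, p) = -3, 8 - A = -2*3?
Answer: 168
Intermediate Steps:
A = 14 (A = 8 - (-2)*3 = 8 - 1*(-6) = 8 + 6 = 14)
K(W) = -3*W
J(t, j) = j + 3*t (J(t, j) = j - (-3)*t = j + 3*t)
(R + 46)*J(4, 2) = (-34 + 46)*(2 + 3*4) = 12*(2 + 12) = 12*14 = 168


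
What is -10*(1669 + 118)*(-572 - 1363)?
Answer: 34578450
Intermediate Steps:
-10*(1669 + 118)*(-572 - 1363) = -17870*(-1935) = -10*(-3457845) = 34578450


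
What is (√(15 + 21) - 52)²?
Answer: 2116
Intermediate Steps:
(√(15 + 21) - 52)² = (√36 - 52)² = (6 - 52)² = (-46)² = 2116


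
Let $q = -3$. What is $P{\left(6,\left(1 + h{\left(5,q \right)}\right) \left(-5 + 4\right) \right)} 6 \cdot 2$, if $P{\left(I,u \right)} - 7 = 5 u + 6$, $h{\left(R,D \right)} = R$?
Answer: $-204$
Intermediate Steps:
$P{\left(I,u \right)} = 13 + 5 u$ ($P{\left(I,u \right)} = 7 + \left(5 u + 6\right) = 7 + \left(6 + 5 u\right) = 13 + 5 u$)
$P{\left(6,\left(1 + h{\left(5,q \right)}\right) \left(-5 + 4\right) \right)} 6 \cdot 2 = \left(13 + 5 \left(1 + 5\right) \left(-5 + 4\right)\right) 6 \cdot 2 = \left(13 + 5 \cdot 6 \left(-1\right)\right) 6 \cdot 2 = \left(13 + 5 \left(-6\right)\right) 6 \cdot 2 = \left(13 - 30\right) 6 \cdot 2 = \left(-17\right) 6 \cdot 2 = \left(-102\right) 2 = -204$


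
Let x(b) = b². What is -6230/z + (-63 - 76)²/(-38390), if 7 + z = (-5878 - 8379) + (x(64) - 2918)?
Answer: -6832453/251185770 ≈ -0.027201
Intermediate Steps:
z = -13086 (z = -7 + ((-5878 - 8379) + (64² - 2918)) = -7 + (-14257 + (4096 - 2918)) = -7 + (-14257 + 1178) = -7 - 13079 = -13086)
-6230/z + (-63 - 76)²/(-38390) = -6230/(-13086) + (-63 - 76)²/(-38390) = -6230*(-1/13086) + (-139)²*(-1/38390) = 3115/6543 + 19321*(-1/38390) = 3115/6543 - 19321/38390 = -6832453/251185770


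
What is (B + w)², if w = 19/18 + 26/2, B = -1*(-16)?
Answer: 292681/324 ≈ 903.34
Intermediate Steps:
B = 16
w = 253/18 (w = 19*(1/18) + 26*(½) = 19/18 + 13 = 253/18 ≈ 14.056)
(B + w)² = (16 + 253/18)² = (541/18)² = 292681/324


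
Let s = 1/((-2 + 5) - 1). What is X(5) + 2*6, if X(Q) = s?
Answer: 25/2 ≈ 12.500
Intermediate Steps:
s = ½ (s = 1/(3 - 1) = 1/2 = ½ ≈ 0.50000)
X(Q) = ½
X(5) + 2*6 = ½ + 2*6 = ½ + 12 = 25/2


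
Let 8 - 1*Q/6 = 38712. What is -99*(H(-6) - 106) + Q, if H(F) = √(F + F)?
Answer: -221730 - 198*I*√3 ≈ -2.2173e+5 - 342.95*I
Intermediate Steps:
Q = -232224 (Q = 48 - 6*38712 = 48 - 232272 = -232224)
H(F) = √2*√F (H(F) = √(2*F) = √2*√F)
-99*(H(-6) - 106) + Q = -99*(√2*√(-6) - 106) - 232224 = -99*(√2*(I*√6) - 106) - 232224 = -99*(2*I*√3 - 106) - 232224 = -99*(-106 + 2*I*√3) - 232224 = (10494 - 198*I*√3) - 232224 = -221730 - 198*I*√3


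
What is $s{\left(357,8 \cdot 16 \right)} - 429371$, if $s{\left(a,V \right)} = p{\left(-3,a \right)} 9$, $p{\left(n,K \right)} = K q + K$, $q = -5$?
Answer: $-442223$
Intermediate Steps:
$p{\left(n,K \right)} = - 4 K$ ($p{\left(n,K \right)} = K \left(-5\right) + K = - 5 K + K = - 4 K$)
$s{\left(a,V \right)} = - 36 a$ ($s{\left(a,V \right)} = - 4 a 9 = - 36 a$)
$s{\left(357,8 \cdot 16 \right)} - 429371 = \left(-36\right) 357 - 429371 = -12852 - 429371 = -442223$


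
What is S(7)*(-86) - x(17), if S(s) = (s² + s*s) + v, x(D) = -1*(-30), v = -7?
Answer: -7856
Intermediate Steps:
x(D) = 30
S(s) = -7 + 2*s² (S(s) = (s² + s*s) - 7 = (s² + s²) - 7 = 2*s² - 7 = -7 + 2*s²)
S(7)*(-86) - x(17) = (-7 + 2*7²)*(-86) - 1*30 = (-7 + 2*49)*(-86) - 30 = (-7 + 98)*(-86) - 30 = 91*(-86) - 30 = -7826 - 30 = -7856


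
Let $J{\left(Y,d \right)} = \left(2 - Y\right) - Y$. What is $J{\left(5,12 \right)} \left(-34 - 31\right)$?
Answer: $520$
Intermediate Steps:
$J{\left(Y,d \right)} = 2 - 2 Y$
$J{\left(5,12 \right)} \left(-34 - 31\right) = \left(2 - 10\right) \left(-34 - 31\right) = \left(2 - 10\right) \left(-65\right) = \left(-8\right) \left(-65\right) = 520$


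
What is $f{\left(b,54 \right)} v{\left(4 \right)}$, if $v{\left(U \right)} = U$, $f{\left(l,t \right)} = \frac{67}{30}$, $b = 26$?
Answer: $\frac{134}{15} \approx 8.9333$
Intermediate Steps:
$f{\left(l,t \right)} = \frac{67}{30}$ ($f{\left(l,t \right)} = 67 \cdot \frac{1}{30} = \frac{67}{30}$)
$f{\left(b,54 \right)} v{\left(4 \right)} = \frac{67}{30} \cdot 4 = \frac{134}{15}$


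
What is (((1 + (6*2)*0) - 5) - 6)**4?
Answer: 10000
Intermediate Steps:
(((1 + (6*2)*0) - 5) - 6)**4 = (((1 + 12*0) - 5) - 6)**4 = (((1 + 0) - 5) - 6)**4 = ((1 - 5) - 6)**4 = (-4 - 6)**4 = (-10)**4 = 10000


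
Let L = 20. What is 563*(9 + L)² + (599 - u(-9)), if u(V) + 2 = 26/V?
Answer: 4266782/9 ≈ 4.7409e+5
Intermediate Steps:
u(V) = -2 + 26/V
563*(9 + L)² + (599 - u(-9)) = 563*(9 + 20)² + (599 - (-2 + 26/(-9))) = 563*29² + (599 - (-2 + 26*(-⅑))) = 563*841 + (599 - (-2 - 26/9)) = 473483 + (599 - 1*(-44/9)) = 473483 + (599 + 44/9) = 473483 + 5435/9 = 4266782/9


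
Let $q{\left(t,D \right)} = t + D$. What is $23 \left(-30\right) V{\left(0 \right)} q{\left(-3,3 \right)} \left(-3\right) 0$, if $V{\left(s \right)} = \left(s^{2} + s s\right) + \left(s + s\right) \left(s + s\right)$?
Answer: $0$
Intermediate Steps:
$q{\left(t,D \right)} = D + t$
$V{\left(s \right)} = 6 s^{2}$ ($V{\left(s \right)} = \left(s^{2} + s^{2}\right) + 2 s 2 s = 2 s^{2} + 4 s^{2} = 6 s^{2}$)
$23 \left(-30\right) V{\left(0 \right)} q{\left(-3,3 \right)} \left(-3\right) 0 = 23 \left(-30\right) 6 \cdot 0^{2} \left(3 - 3\right) \left(-3\right) 0 = - 690 \cdot 6 \cdot 0 \cdot 0 \left(-3\right) 0 = - 690 \cdot 0 \cdot 0 \left(-3\right) 0 = - 690 \cdot 0 \left(-3\right) 0 = - 690 \cdot 0 \cdot 0 = \left(-690\right) 0 = 0$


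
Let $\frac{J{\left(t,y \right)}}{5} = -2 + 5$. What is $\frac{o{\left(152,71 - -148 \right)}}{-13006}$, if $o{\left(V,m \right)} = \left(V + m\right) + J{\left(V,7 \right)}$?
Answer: $- \frac{193}{6503} \approx -0.029679$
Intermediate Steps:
$J{\left(t,y \right)} = 15$ ($J{\left(t,y \right)} = 5 \left(-2 + 5\right) = 5 \cdot 3 = 15$)
$o{\left(V,m \right)} = 15 + V + m$ ($o{\left(V,m \right)} = \left(V + m\right) + 15 = 15 + V + m$)
$\frac{o{\left(152,71 - -148 \right)}}{-13006} = \frac{15 + 152 + \left(71 - -148\right)}{-13006} = \left(15 + 152 + \left(71 + 148\right)\right) \left(- \frac{1}{13006}\right) = \left(15 + 152 + 219\right) \left(- \frac{1}{13006}\right) = 386 \left(- \frac{1}{13006}\right) = - \frac{193}{6503}$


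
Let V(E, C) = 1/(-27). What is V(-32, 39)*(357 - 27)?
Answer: -110/9 ≈ -12.222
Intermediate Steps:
V(E, C) = -1/27
V(-32, 39)*(357 - 27) = -(357 - 27)/27 = -1/27*330 = -110/9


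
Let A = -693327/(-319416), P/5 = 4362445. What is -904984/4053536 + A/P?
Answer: -65678936225400793/294184263036394600 ≈ -0.22326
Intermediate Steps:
P = 21812225 (P = 5*4362445 = 21812225)
A = 231109/106472 (A = -693327*(-1/319416) = 231109/106472 ≈ 2.1706)
-904984/4053536 + A/P = -904984/4053536 + (231109/106472)/21812225 = -904984*1/4053536 + (231109/106472)*(1/21812225) = -113123/506692 + 231109/2322391220200 = -65678936225400793/294184263036394600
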